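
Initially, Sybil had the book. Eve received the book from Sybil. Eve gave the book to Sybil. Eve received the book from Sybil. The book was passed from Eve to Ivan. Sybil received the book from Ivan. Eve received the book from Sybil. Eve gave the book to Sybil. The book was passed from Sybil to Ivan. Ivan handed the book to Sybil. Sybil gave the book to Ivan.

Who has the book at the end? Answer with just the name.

Tracking the book through each event:
Start: Sybil has the book.
After event 1: Eve has the book.
After event 2: Sybil has the book.
After event 3: Eve has the book.
After event 4: Ivan has the book.
After event 5: Sybil has the book.
After event 6: Eve has the book.
After event 7: Sybil has the book.
After event 8: Ivan has the book.
After event 9: Sybil has the book.
After event 10: Ivan has the book.

Answer: Ivan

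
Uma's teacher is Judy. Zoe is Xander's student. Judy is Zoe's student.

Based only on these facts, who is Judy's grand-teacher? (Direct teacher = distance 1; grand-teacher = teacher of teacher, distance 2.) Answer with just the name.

Reconstructing the teacher chain from the given facts:
  Xander -> Zoe -> Judy -> Uma
(each arrow means 'teacher of the next')
Positions in the chain (0 = top):
  position of Xander: 0
  position of Zoe: 1
  position of Judy: 2
  position of Uma: 3

Judy is at position 2; the grand-teacher is 2 steps up the chain, i.e. position 0: Xander.

Answer: Xander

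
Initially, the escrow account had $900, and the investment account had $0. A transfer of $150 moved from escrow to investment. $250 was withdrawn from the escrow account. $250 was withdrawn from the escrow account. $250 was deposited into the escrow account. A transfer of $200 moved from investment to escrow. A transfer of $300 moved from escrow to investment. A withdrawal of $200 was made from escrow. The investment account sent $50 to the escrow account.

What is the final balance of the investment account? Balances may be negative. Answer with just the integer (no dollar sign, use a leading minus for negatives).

Tracking account balances step by step:
Start: escrow=900, investment=0
Event 1 (transfer 150 escrow -> investment): escrow: 900 - 150 = 750, investment: 0 + 150 = 150. Balances: escrow=750, investment=150
Event 2 (withdraw 250 from escrow): escrow: 750 - 250 = 500. Balances: escrow=500, investment=150
Event 3 (withdraw 250 from escrow): escrow: 500 - 250 = 250. Balances: escrow=250, investment=150
Event 4 (deposit 250 to escrow): escrow: 250 + 250 = 500. Balances: escrow=500, investment=150
Event 5 (transfer 200 investment -> escrow): investment: 150 - 200 = -50, escrow: 500 + 200 = 700. Balances: escrow=700, investment=-50
Event 6 (transfer 300 escrow -> investment): escrow: 700 - 300 = 400, investment: -50 + 300 = 250. Balances: escrow=400, investment=250
Event 7 (withdraw 200 from escrow): escrow: 400 - 200 = 200. Balances: escrow=200, investment=250
Event 8 (transfer 50 investment -> escrow): investment: 250 - 50 = 200, escrow: 200 + 50 = 250. Balances: escrow=250, investment=200

Final balance of investment: 200

Answer: 200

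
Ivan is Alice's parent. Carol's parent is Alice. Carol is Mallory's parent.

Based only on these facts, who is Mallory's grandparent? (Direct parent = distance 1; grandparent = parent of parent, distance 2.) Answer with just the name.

Reconstructing the parent chain from the given facts:
  Ivan -> Alice -> Carol -> Mallory
(each arrow means 'parent of the next')
Positions in the chain (0 = top):
  position of Ivan: 0
  position of Alice: 1
  position of Carol: 2
  position of Mallory: 3

Mallory is at position 3; the grandparent is 2 steps up the chain, i.e. position 1: Alice.

Answer: Alice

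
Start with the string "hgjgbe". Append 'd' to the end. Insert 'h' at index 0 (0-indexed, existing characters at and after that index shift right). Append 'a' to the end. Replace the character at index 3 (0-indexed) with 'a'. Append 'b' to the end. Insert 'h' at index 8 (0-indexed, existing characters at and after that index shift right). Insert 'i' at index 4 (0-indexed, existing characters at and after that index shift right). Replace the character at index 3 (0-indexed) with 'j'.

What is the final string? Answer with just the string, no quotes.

Applying each edit step by step:
Start: "hgjgbe"
Op 1 (append 'd'): "hgjgbe" -> "hgjgbed"
Op 2 (insert 'h' at idx 0): "hgjgbed" -> "hhgjgbed"
Op 3 (append 'a'): "hhgjgbed" -> "hhgjgbeda"
Op 4 (replace idx 3: 'j' -> 'a'): "hhgjgbeda" -> "hhgagbeda"
Op 5 (append 'b'): "hhgagbeda" -> "hhgagbedab"
Op 6 (insert 'h' at idx 8): "hhgagbedab" -> "hhgagbedhab"
Op 7 (insert 'i' at idx 4): "hhgagbedhab" -> "hhgaigbedhab"
Op 8 (replace idx 3: 'a' -> 'j'): "hhgaigbedhab" -> "hhgjigbedhab"

Answer: hhgjigbedhab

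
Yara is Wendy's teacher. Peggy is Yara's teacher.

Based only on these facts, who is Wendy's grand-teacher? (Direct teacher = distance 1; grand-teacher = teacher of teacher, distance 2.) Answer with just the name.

Answer: Peggy

Derivation:
Reconstructing the teacher chain from the given facts:
  Peggy -> Yara -> Wendy
(each arrow means 'teacher of the next')
Positions in the chain (0 = top):
  position of Peggy: 0
  position of Yara: 1
  position of Wendy: 2

Wendy is at position 2; the grand-teacher is 2 steps up the chain, i.e. position 0: Peggy.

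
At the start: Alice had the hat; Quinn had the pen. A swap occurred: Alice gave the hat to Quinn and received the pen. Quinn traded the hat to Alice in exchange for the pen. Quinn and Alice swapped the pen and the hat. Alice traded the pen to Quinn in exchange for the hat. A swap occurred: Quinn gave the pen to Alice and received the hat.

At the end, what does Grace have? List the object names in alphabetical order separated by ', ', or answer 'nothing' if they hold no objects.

Answer: nothing

Derivation:
Tracking all object holders:
Start: hat:Alice, pen:Quinn
Event 1 (swap hat<->pen: now hat:Quinn, pen:Alice). State: hat:Quinn, pen:Alice
Event 2 (swap hat<->pen: now hat:Alice, pen:Quinn). State: hat:Alice, pen:Quinn
Event 3 (swap pen<->hat: now pen:Alice, hat:Quinn). State: hat:Quinn, pen:Alice
Event 4 (swap pen<->hat: now pen:Quinn, hat:Alice). State: hat:Alice, pen:Quinn
Event 5 (swap pen<->hat: now pen:Alice, hat:Quinn). State: hat:Quinn, pen:Alice

Final state: hat:Quinn, pen:Alice
Grace holds: (nothing).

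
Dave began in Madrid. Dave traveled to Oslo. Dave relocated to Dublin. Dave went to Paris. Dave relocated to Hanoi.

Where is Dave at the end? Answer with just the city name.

Tracking Dave's location:
Start: Dave is in Madrid.
After move 1: Madrid -> Oslo. Dave is in Oslo.
After move 2: Oslo -> Dublin. Dave is in Dublin.
After move 3: Dublin -> Paris. Dave is in Paris.
After move 4: Paris -> Hanoi. Dave is in Hanoi.

Answer: Hanoi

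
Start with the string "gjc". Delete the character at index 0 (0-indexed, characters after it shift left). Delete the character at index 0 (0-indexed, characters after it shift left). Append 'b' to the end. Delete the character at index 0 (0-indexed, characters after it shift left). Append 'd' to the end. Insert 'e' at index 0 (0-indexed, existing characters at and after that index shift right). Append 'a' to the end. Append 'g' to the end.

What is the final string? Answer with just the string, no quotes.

Answer: ebdag

Derivation:
Applying each edit step by step:
Start: "gjc"
Op 1 (delete idx 0 = 'g'): "gjc" -> "jc"
Op 2 (delete idx 0 = 'j'): "jc" -> "c"
Op 3 (append 'b'): "c" -> "cb"
Op 4 (delete idx 0 = 'c'): "cb" -> "b"
Op 5 (append 'd'): "b" -> "bd"
Op 6 (insert 'e' at idx 0): "bd" -> "ebd"
Op 7 (append 'a'): "ebd" -> "ebda"
Op 8 (append 'g'): "ebda" -> "ebdag"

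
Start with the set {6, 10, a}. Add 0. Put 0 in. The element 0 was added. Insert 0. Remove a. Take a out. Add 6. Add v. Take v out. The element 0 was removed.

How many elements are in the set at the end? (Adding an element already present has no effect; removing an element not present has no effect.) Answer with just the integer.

Answer: 2

Derivation:
Tracking the set through each operation:
Start: {10, 6, a}
Event 1 (add 0): added. Set: {0, 10, 6, a}
Event 2 (add 0): already present, no change. Set: {0, 10, 6, a}
Event 3 (add 0): already present, no change. Set: {0, 10, 6, a}
Event 4 (add 0): already present, no change. Set: {0, 10, 6, a}
Event 5 (remove a): removed. Set: {0, 10, 6}
Event 6 (remove a): not present, no change. Set: {0, 10, 6}
Event 7 (add 6): already present, no change. Set: {0, 10, 6}
Event 8 (add v): added. Set: {0, 10, 6, v}
Event 9 (remove v): removed. Set: {0, 10, 6}
Event 10 (remove 0): removed. Set: {10, 6}

Final set: {10, 6} (size 2)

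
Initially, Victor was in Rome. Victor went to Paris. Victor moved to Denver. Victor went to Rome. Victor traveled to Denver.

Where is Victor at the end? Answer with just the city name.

Tracking Victor's location:
Start: Victor is in Rome.
After move 1: Rome -> Paris. Victor is in Paris.
After move 2: Paris -> Denver. Victor is in Denver.
After move 3: Denver -> Rome. Victor is in Rome.
After move 4: Rome -> Denver. Victor is in Denver.

Answer: Denver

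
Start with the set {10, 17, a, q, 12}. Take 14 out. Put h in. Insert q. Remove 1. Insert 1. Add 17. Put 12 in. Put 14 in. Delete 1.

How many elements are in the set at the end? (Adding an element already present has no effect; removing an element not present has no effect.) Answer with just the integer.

Tracking the set through each operation:
Start: {10, 12, 17, a, q}
Event 1 (remove 14): not present, no change. Set: {10, 12, 17, a, q}
Event 2 (add h): added. Set: {10, 12, 17, a, h, q}
Event 3 (add q): already present, no change. Set: {10, 12, 17, a, h, q}
Event 4 (remove 1): not present, no change. Set: {10, 12, 17, a, h, q}
Event 5 (add 1): added. Set: {1, 10, 12, 17, a, h, q}
Event 6 (add 17): already present, no change. Set: {1, 10, 12, 17, a, h, q}
Event 7 (add 12): already present, no change. Set: {1, 10, 12, 17, a, h, q}
Event 8 (add 14): added. Set: {1, 10, 12, 14, 17, a, h, q}
Event 9 (remove 1): removed. Set: {10, 12, 14, 17, a, h, q}

Final set: {10, 12, 14, 17, a, h, q} (size 7)

Answer: 7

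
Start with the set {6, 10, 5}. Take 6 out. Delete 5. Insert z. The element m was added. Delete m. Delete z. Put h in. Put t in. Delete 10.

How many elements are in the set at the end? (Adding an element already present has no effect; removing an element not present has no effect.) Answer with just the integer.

Answer: 2

Derivation:
Tracking the set through each operation:
Start: {10, 5, 6}
Event 1 (remove 6): removed. Set: {10, 5}
Event 2 (remove 5): removed. Set: {10}
Event 3 (add z): added. Set: {10, z}
Event 4 (add m): added. Set: {10, m, z}
Event 5 (remove m): removed. Set: {10, z}
Event 6 (remove z): removed. Set: {10}
Event 7 (add h): added. Set: {10, h}
Event 8 (add t): added. Set: {10, h, t}
Event 9 (remove 10): removed. Set: {h, t}

Final set: {h, t} (size 2)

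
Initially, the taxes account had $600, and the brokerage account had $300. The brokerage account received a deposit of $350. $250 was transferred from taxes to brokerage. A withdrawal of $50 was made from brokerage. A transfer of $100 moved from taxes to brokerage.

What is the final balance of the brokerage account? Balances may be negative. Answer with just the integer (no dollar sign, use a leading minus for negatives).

Answer: 950

Derivation:
Tracking account balances step by step:
Start: taxes=600, brokerage=300
Event 1 (deposit 350 to brokerage): brokerage: 300 + 350 = 650. Balances: taxes=600, brokerage=650
Event 2 (transfer 250 taxes -> brokerage): taxes: 600 - 250 = 350, brokerage: 650 + 250 = 900. Balances: taxes=350, brokerage=900
Event 3 (withdraw 50 from brokerage): brokerage: 900 - 50 = 850. Balances: taxes=350, brokerage=850
Event 4 (transfer 100 taxes -> brokerage): taxes: 350 - 100 = 250, brokerage: 850 + 100 = 950. Balances: taxes=250, brokerage=950

Final balance of brokerage: 950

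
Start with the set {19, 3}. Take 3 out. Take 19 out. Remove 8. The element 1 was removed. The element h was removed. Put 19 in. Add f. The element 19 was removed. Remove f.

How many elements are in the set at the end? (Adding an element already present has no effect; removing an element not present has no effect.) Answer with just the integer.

Tracking the set through each operation:
Start: {19, 3}
Event 1 (remove 3): removed. Set: {19}
Event 2 (remove 19): removed. Set: {}
Event 3 (remove 8): not present, no change. Set: {}
Event 4 (remove 1): not present, no change. Set: {}
Event 5 (remove h): not present, no change. Set: {}
Event 6 (add 19): added. Set: {19}
Event 7 (add f): added. Set: {19, f}
Event 8 (remove 19): removed. Set: {f}
Event 9 (remove f): removed. Set: {}

Final set: {} (size 0)

Answer: 0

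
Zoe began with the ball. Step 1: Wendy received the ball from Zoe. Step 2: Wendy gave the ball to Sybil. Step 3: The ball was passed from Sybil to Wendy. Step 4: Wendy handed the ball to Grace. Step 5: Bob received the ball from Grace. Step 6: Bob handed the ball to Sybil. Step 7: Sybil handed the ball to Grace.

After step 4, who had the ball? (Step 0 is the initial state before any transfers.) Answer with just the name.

Answer: Grace

Derivation:
Tracking the ball holder through step 4:
After step 0 (start): Zoe
After step 1: Wendy
After step 2: Sybil
After step 3: Wendy
After step 4: Grace

At step 4, the holder is Grace.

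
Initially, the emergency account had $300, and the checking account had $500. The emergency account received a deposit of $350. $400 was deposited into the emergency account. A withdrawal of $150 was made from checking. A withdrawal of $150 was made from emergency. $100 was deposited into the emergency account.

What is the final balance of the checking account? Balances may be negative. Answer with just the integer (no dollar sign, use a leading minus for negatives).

Tracking account balances step by step:
Start: emergency=300, checking=500
Event 1 (deposit 350 to emergency): emergency: 300 + 350 = 650. Balances: emergency=650, checking=500
Event 2 (deposit 400 to emergency): emergency: 650 + 400 = 1050. Balances: emergency=1050, checking=500
Event 3 (withdraw 150 from checking): checking: 500 - 150 = 350. Balances: emergency=1050, checking=350
Event 4 (withdraw 150 from emergency): emergency: 1050 - 150 = 900. Balances: emergency=900, checking=350
Event 5 (deposit 100 to emergency): emergency: 900 + 100 = 1000. Balances: emergency=1000, checking=350

Final balance of checking: 350

Answer: 350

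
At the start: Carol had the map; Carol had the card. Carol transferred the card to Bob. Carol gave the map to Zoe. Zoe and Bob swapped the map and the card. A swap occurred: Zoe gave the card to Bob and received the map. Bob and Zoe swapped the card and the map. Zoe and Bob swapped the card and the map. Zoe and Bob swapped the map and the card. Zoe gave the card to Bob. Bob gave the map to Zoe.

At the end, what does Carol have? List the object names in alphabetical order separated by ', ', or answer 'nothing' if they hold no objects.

Tracking all object holders:
Start: map:Carol, card:Carol
Event 1 (give card: Carol -> Bob). State: map:Carol, card:Bob
Event 2 (give map: Carol -> Zoe). State: map:Zoe, card:Bob
Event 3 (swap map<->card: now map:Bob, card:Zoe). State: map:Bob, card:Zoe
Event 4 (swap card<->map: now card:Bob, map:Zoe). State: map:Zoe, card:Bob
Event 5 (swap card<->map: now card:Zoe, map:Bob). State: map:Bob, card:Zoe
Event 6 (swap card<->map: now card:Bob, map:Zoe). State: map:Zoe, card:Bob
Event 7 (swap map<->card: now map:Bob, card:Zoe). State: map:Bob, card:Zoe
Event 8 (give card: Zoe -> Bob). State: map:Bob, card:Bob
Event 9 (give map: Bob -> Zoe). State: map:Zoe, card:Bob

Final state: map:Zoe, card:Bob
Carol holds: (nothing).

Answer: nothing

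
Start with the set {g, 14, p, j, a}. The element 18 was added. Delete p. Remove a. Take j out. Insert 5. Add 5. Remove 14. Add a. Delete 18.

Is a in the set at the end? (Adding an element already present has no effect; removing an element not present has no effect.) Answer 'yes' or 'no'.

Answer: yes

Derivation:
Tracking the set through each operation:
Start: {14, a, g, j, p}
Event 1 (add 18): added. Set: {14, 18, a, g, j, p}
Event 2 (remove p): removed. Set: {14, 18, a, g, j}
Event 3 (remove a): removed. Set: {14, 18, g, j}
Event 4 (remove j): removed. Set: {14, 18, g}
Event 5 (add 5): added. Set: {14, 18, 5, g}
Event 6 (add 5): already present, no change. Set: {14, 18, 5, g}
Event 7 (remove 14): removed. Set: {18, 5, g}
Event 8 (add a): added. Set: {18, 5, a, g}
Event 9 (remove 18): removed. Set: {5, a, g}

Final set: {5, a, g} (size 3)
a is in the final set.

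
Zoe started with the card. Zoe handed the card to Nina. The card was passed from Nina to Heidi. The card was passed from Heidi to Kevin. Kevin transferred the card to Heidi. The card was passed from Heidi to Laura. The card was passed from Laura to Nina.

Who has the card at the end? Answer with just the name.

Answer: Nina

Derivation:
Tracking the card through each event:
Start: Zoe has the card.
After event 1: Nina has the card.
After event 2: Heidi has the card.
After event 3: Kevin has the card.
After event 4: Heidi has the card.
After event 5: Laura has the card.
After event 6: Nina has the card.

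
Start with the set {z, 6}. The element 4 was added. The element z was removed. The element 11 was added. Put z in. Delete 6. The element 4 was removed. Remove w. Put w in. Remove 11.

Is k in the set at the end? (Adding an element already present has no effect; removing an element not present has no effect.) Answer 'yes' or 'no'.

Tracking the set through each operation:
Start: {6, z}
Event 1 (add 4): added. Set: {4, 6, z}
Event 2 (remove z): removed. Set: {4, 6}
Event 3 (add 11): added. Set: {11, 4, 6}
Event 4 (add z): added. Set: {11, 4, 6, z}
Event 5 (remove 6): removed. Set: {11, 4, z}
Event 6 (remove 4): removed. Set: {11, z}
Event 7 (remove w): not present, no change. Set: {11, z}
Event 8 (add w): added. Set: {11, w, z}
Event 9 (remove 11): removed. Set: {w, z}

Final set: {w, z} (size 2)
k is NOT in the final set.

Answer: no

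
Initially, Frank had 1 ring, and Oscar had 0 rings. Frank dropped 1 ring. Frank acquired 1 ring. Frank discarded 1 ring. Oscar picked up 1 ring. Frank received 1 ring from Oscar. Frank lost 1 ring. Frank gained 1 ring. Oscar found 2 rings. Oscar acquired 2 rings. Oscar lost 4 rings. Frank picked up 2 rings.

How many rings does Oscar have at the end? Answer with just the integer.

Tracking counts step by step:
Start: Frank=1, Oscar=0
Event 1 (Frank -1): Frank: 1 -> 0. State: Frank=0, Oscar=0
Event 2 (Frank +1): Frank: 0 -> 1. State: Frank=1, Oscar=0
Event 3 (Frank -1): Frank: 1 -> 0. State: Frank=0, Oscar=0
Event 4 (Oscar +1): Oscar: 0 -> 1. State: Frank=0, Oscar=1
Event 5 (Oscar -> Frank, 1): Oscar: 1 -> 0, Frank: 0 -> 1. State: Frank=1, Oscar=0
Event 6 (Frank -1): Frank: 1 -> 0. State: Frank=0, Oscar=0
Event 7 (Frank +1): Frank: 0 -> 1. State: Frank=1, Oscar=0
Event 8 (Oscar +2): Oscar: 0 -> 2. State: Frank=1, Oscar=2
Event 9 (Oscar +2): Oscar: 2 -> 4. State: Frank=1, Oscar=4
Event 10 (Oscar -4): Oscar: 4 -> 0. State: Frank=1, Oscar=0
Event 11 (Frank +2): Frank: 1 -> 3. State: Frank=3, Oscar=0

Oscar's final count: 0

Answer: 0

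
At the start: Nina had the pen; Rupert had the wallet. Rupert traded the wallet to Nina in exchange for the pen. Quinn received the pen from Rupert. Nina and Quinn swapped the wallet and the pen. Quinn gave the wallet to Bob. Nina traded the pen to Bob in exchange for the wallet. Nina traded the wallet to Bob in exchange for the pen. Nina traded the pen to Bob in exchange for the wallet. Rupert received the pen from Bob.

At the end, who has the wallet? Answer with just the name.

Answer: Nina

Derivation:
Tracking all object holders:
Start: pen:Nina, wallet:Rupert
Event 1 (swap wallet<->pen: now wallet:Nina, pen:Rupert). State: pen:Rupert, wallet:Nina
Event 2 (give pen: Rupert -> Quinn). State: pen:Quinn, wallet:Nina
Event 3 (swap wallet<->pen: now wallet:Quinn, pen:Nina). State: pen:Nina, wallet:Quinn
Event 4 (give wallet: Quinn -> Bob). State: pen:Nina, wallet:Bob
Event 5 (swap pen<->wallet: now pen:Bob, wallet:Nina). State: pen:Bob, wallet:Nina
Event 6 (swap wallet<->pen: now wallet:Bob, pen:Nina). State: pen:Nina, wallet:Bob
Event 7 (swap pen<->wallet: now pen:Bob, wallet:Nina). State: pen:Bob, wallet:Nina
Event 8 (give pen: Bob -> Rupert). State: pen:Rupert, wallet:Nina

Final state: pen:Rupert, wallet:Nina
The wallet is held by Nina.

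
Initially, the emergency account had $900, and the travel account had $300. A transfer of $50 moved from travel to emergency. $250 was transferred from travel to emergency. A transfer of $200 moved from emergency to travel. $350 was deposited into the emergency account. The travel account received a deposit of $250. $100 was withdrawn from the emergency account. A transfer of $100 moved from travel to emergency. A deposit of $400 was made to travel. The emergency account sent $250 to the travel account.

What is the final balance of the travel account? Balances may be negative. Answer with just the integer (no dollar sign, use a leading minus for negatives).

Tracking account balances step by step:
Start: emergency=900, travel=300
Event 1 (transfer 50 travel -> emergency): travel: 300 - 50 = 250, emergency: 900 + 50 = 950. Balances: emergency=950, travel=250
Event 2 (transfer 250 travel -> emergency): travel: 250 - 250 = 0, emergency: 950 + 250 = 1200. Balances: emergency=1200, travel=0
Event 3 (transfer 200 emergency -> travel): emergency: 1200 - 200 = 1000, travel: 0 + 200 = 200. Balances: emergency=1000, travel=200
Event 4 (deposit 350 to emergency): emergency: 1000 + 350 = 1350. Balances: emergency=1350, travel=200
Event 5 (deposit 250 to travel): travel: 200 + 250 = 450. Balances: emergency=1350, travel=450
Event 6 (withdraw 100 from emergency): emergency: 1350 - 100 = 1250. Balances: emergency=1250, travel=450
Event 7 (transfer 100 travel -> emergency): travel: 450 - 100 = 350, emergency: 1250 + 100 = 1350. Balances: emergency=1350, travel=350
Event 8 (deposit 400 to travel): travel: 350 + 400 = 750. Balances: emergency=1350, travel=750
Event 9 (transfer 250 emergency -> travel): emergency: 1350 - 250 = 1100, travel: 750 + 250 = 1000. Balances: emergency=1100, travel=1000

Final balance of travel: 1000

Answer: 1000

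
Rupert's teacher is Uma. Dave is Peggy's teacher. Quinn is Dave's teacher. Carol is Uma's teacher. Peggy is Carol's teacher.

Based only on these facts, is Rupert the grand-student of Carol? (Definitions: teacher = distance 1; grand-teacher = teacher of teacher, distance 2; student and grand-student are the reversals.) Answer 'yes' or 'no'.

Reconstructing the teacher chain from the given facts:
  Quinn -> Dave -> Peggy -> Carol -> Uma -> Rupert
(each arrow means 'teacher of the next')
Positions in the chain (0 = top):
  position of Quinn: 0
  position of Dave: 1
  position of Peggy: 2
  position of Carol: 3
  position of Uma: 4
  position of Rupert: 5

Rupert is at position 5, Carol is at position 3; signed distance (j - i) = -2.
'grand-student' requires j - i = -2. Actual distance is -2, so the relation HOLDS.

Answer: yes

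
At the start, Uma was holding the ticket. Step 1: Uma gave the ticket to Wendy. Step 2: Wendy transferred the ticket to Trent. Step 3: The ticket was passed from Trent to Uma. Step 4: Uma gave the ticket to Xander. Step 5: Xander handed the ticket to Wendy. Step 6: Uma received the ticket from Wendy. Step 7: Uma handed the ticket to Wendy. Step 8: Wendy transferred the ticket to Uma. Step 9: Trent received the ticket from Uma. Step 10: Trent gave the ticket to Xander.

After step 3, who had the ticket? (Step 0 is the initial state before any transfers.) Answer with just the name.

Tracking the ticket holder through step 3:
After step 0 (start): Uma
After step 1: Wendy
After step 2: Trent
After step 3: Uma

At step 3, the holder is Uma.

Answer: Uma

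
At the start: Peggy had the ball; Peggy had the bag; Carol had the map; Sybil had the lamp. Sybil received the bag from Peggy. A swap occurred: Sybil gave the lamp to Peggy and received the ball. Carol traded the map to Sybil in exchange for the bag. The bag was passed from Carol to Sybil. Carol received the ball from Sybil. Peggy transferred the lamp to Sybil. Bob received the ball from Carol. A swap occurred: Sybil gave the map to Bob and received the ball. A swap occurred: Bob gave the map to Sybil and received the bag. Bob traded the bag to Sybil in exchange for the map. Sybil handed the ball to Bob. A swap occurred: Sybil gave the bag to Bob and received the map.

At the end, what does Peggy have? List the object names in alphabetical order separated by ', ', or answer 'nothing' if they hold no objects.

Answer: nothing

Derivation:
Tracking all object holders:
Start: ball:Peggy, bag:Peggy, map:Carol, lamp:Sybil
Event 1 (give bag: Peggy -> Sybil). State: ball:Peggy, bag:Sybil, map:Carol, lamp:Sybil
Event 2 (swap lamp<->ball: now lamp:Peggy, ball:Sybil). State: ball:Sybil, bag:Sybil, map:Carol, lamp:Peggy
Event 3 (swap map<->bag: now map:Sybil, bag:Carol). State: ball:Sybil, bag:Carol, map:Sybil, lamp:Peggy
Event 4 (give bag: Carol -> Sybil). State: ball:Sybil, bag:Sybil, map:Sybil, lamp:Peggy
Event 5 (give ball: Sybil -> Carol). State: ball:Carol, bag:Sybil, map:Sybil, lamp:Peggy
Event 6 (give lamp: Peggy -> Sybil). State: ball:Carol, bag:Sybil, map:Sybil, lamp:Sybil
Event 7 (give ball: Carol -> Bob). State: ball:Bob, bag:Sybil, map:Sybil, lamp:Sybil
Event 8 (swap map<->ball: now map:Bob, ball:Sybil). State: ball:Sybil, bag:Sybil, map:Bob, lamp:Sybil
Event 9 (swap map<->bag: now map:Sybil, bag:Bob). State: ball:Sybil, bag:Bob, map:Sybil, lamp:Sybil
Event 10 (swap bag<->map: now bag:Sybil, map:Bob). State: ball:Sybil, bag:Sybil, map:Bob, lamp:Sybil
Event 11 (give ball: Sybil -> Bob). State: ball:Bob, bag:Sybil, map:Bob, lamp:Sybil
Event 12 (swap bag<->map: now bag:Bob, map:Sybil). State: ball:Bob, bag:Bob, map:Sybil, lamp:Sybil

Final state: ball:Bob, bag:Bob, map:Sybil, lamp:Sybil
Peggy holds: (nothing).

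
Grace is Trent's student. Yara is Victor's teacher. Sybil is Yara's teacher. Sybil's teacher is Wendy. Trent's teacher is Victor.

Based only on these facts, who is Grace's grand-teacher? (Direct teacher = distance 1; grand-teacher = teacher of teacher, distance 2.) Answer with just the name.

Reconstructing the teacher chain from the given facts:
  Wendy -> Sybil -> Yara -> Victor -> Trent -> Grace
(each arrow means 'teacher of the next')
Positions in the chain (0 = top):
  position of Wendy: 0
  position of Sybil: 1
  position of Yara: 2
  position of Victor: 3
  position of Trent: 4
  position of Grace: 5

Grace is at position 5; the grand-teacher is 2 steps up the chain, i.e. position 3: Victor.

Answer: Victor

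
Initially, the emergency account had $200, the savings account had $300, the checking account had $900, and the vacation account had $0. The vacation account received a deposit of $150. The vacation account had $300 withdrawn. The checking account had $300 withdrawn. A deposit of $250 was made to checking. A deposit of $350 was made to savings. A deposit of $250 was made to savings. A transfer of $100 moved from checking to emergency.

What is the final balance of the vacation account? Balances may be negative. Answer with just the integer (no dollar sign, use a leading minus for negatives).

Answer: -150

Derivation:
Tracking account balances step by step:
Start: emergency=200, savings=300, checking=900, vacation=0
Event 1 (deposit 150 to vacation): vacation: 0 + 150 = 150. Balances: emergency=200, savings=300, checking=900, vacation=150
Event 2 (withdraw 300 from vacation): vacation: 150 - 300 = -150. Balances: emergency=200, savings=300, checking=900, vacation=-150
Event 3 (withdraw 300 from checking): checking: 900 - 300 = 600. Balances: emergency=200, savings=300, checking=600, vacation=-150
Event 4 (deposit 250 to checking): checking: 600 + 250 = 850. Balances: emergency=200, savings=300, checking=850, vacation=-150
Event 5 (deposit 350 to savings): savings: 300 + 350 = 650. Balances: emergency=200, savings=650, checking=850, vacation=-150
Event 6 (deposit 250 to savings): savings: 650 + 250 = 900. Balances: emergency=200, savings=900, checking=850, vacation=-150
Event 7 (transfer 100 checking -> emergency): checking: 850 - 100 = 750, emergency: 200 + 100 = 300. Balances: emergency=300, savings=900, checking=750, vacation=-150

Final balance of vacation: -150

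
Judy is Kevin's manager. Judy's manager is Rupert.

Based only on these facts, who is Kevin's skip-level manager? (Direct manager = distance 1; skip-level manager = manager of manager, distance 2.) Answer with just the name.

Answer: Rupert

Derivation:
Reconstructing the manager chain from the given facts:
  Rupert -> Judy -> Kevin
(each arrow means 'manager of the next')
Positions in the chain (0 = top):
  position of Rupert: 0
  position of Judy: 1
  position of Kevin: 2

Kevin is at position 2; the skip-level manager is 2 steps up the chain, i.e. position 0: Rupert.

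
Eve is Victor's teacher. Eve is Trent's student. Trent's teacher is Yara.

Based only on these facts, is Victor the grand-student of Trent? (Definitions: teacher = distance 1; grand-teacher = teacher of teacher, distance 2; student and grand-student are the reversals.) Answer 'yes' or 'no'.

Reconstructing the teacher chain from the given facts:
  Yara -> Trent -> Eve -> Victor
(each arrow means 'teacher of the next')
Positions in the chain (0 = top):
  position of Yara: 0
  position of Trent: 1
  position of Eve: 2
  position of Victor: 3

Victor is at position 3, Trent is at position 1; signed distance (j - i) = -2.
'grand-student' requires j - i = -2. Actual distance is -2, so the relation HOLDS.

Answer: yes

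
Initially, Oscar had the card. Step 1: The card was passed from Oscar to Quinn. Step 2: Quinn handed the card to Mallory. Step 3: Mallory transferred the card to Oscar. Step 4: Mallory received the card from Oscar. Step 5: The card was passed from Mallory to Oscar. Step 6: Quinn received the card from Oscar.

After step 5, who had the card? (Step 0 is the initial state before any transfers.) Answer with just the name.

Answer: Oscar

Derivation:
Tracking the card holder through step 5:
After step 0 (start): Oscar
After step 1: Quinn
After step 2: Mallory
After step 3: Oscar
After step 4: Mallory
After step 5: Oscar

At step 5, the holder is Oscar.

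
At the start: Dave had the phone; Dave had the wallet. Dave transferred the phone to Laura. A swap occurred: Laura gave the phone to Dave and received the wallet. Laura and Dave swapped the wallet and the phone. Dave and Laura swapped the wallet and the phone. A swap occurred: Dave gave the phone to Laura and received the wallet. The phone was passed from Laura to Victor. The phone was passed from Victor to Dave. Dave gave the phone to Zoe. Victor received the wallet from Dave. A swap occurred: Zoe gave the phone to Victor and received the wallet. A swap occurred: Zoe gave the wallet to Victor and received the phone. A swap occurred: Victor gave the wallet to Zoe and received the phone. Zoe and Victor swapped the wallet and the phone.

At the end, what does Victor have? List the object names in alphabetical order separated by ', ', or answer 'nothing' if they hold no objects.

Tracking all object holders:
Start: phone:Dave, wallet:Dave
Event 1 (give phone: Dave -> Laura). State: phone:Laura, wallet:Dave
Event 2 (swap phone<->wallet: now phone:Dave, wallet:Laura). State: phone:Dave, wallet:Laura
Event 3 (swap wallet<->phone: now wallet:Dave, phone:Laura). State: phone:Laura, wallet:Dave
Event 4 (swap wallet<->phone: now wallet:Laura, phone:Dave). State: phone:Dave, wallet:Laura
Event 5 (swap phone<->wallet: now phone:Laura, wallet:Dave). State: phone:Laura, wallet:Dave
Event 6 (give phone: Laura -> Victor). State: phone:Victor, wallet:Dave
Event 7 (give phone: Victor -> Dave). State: phone:Dave, wallet:Dave
Event 8 (give phone: Dave -> Zoe). State: phone:Zoe, wallet:Dave
Event 9 (give wallet: Dave -> Victor). State: phone:Zoe, wallet:Victor
Event 10 (swap phone<->wallet: now phone:Victor, wallet:Zoe). State: phone:Victor, wallet:Zoe
Event 11 (swap wallet<->phone: now wallet:Victor, phone:Zoe). State: phone:Zoe, wallet:Victor
Event 12 (swap wallet<->phone: now wallet:Zoe, phone:Victor). State: phone:Victor, wallet:Zoe
Event 13 (swap wallet<->phone: now wallet:Victor, phone:Zoe). State: phone:Zoe, wallet:Victor

Final state: phone:Zoe, wallet:Victor
Victor holds: wallet.

Answer: wallet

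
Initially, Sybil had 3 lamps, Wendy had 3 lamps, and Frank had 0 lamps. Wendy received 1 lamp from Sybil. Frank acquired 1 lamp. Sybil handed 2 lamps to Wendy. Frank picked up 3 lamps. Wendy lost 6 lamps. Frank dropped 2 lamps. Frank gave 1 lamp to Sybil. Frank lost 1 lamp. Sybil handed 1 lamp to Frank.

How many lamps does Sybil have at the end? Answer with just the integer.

Answer: 0

Derivation:
Tracking counts step by step:
Start: Sybil=3, Wendy=3, Frank=0
Event 1 (Sybil -> Wendy, 1): Sybil: 3 -> 2, Wendy: 3 -> 4. State: Sybil=2, Wendy=4, Frank=0
Event 2 (Frank +1): Frank: 0 -> 1. State: Sybil=2, Wendy=4, Frank=1
Event 3 (Sybil -> Wendy, 2): Sybil: 2 -> 0, Wendy: 4 -> 6. State: Sybil=0, Wendy=6, Frank=1
Event 4 (Frank +3): Frank: 1 -> 4. State: Sybil=0, Wendy=6, Frank=4
Event 5 (Wendy -6): Wendy: 6 -> 0. State: Sybil=0, Wendy=0, Frank=4
Event 6 (Frank -2): Frank: 4 -> 2. State: Sybil=0, Wendy=0, Frank=2
Event 7 (Frank -> Sybil, 1): Frank: 2 -> 1, Sybil: 0 -> 1. State: Sybil=1, Wendy=0, Frank=1
Event 8 (Frank -1): Frank: 1 -> 0. State: Sybil=1, Wendy=0, Frank=0
Event 9 (Sybil -> Frank, 1): Sybil: 1 -> 0, Frank: 0 -> 1. State: Sybil=0, Wendy=0, Frank=1

Sybil's final count: 0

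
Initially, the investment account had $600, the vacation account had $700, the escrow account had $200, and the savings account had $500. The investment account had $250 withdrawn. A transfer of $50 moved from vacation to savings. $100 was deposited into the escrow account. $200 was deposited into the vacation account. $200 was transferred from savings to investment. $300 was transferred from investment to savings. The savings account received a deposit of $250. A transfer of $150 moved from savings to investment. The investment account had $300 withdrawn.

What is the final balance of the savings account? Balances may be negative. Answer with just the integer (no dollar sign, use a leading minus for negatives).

Tracking account balances step by step:
Start: investment=600, vacation=700, escrow=200, savings=500
Event 1 (withdraw 250 from investment): investment: 600 - 250 = 350. Balances: investment=350, vacation=700, escrow=200, savings=500
Event 2 (transfer 50 vacation -> savings): vacation: 700 - 50 = 650, savings: 500 + 50 = 550. Balances: investment=350, vacation=650, escrow=200, savings=550
Event 3 (deposit 100 to escrow): escrow: 200 + 100 = 300. Balances: investment=350, vacation=650, escrow=300, savings=550
Event 4 (deposit 200 to vacation): vacation: 650 + 200 = 850. Balances: investment=350, vacation=850, escrow=300, savings=550
Event 5 (transfer 200 savings -> investment): savings: 550 - 200 = 350, investment: 350 + 200 = 550. Balances: investment=550, vacation=850, escrow=300, savings=350
Event 6 (transfer 300 investment -> savings): investment: 550 - 300 = 250, savings: 350 + 300 = 650. Balances: investment=250, vacation=850, escrow=300, savings=650
Event 7 (deposit 250 to savings): savings: 650 + 250 = 900. Balances: investment=250, vacation=850, escrow=300, savings=900
Event 8 (transfer 150 savings -> investment): savings: 900 - 150 = 750, investment: 250 + 150 = 400. Balances: investment=400, vacation=850, escrow=300, savings=750
Event 9 (withdraw 300 from investment): investment: 400 - 300 = 100. Balances: investment=100, vacation=850, escrow=300, savings=750

Final balance of savings: 750

Answer: 750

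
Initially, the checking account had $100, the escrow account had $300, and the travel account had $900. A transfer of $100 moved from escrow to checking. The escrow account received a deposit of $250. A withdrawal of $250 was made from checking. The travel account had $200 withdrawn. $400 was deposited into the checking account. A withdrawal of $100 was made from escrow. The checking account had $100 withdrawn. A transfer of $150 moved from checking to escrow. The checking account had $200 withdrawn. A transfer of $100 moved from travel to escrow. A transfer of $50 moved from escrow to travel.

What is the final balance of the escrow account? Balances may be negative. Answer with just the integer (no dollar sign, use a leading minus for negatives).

Answer: 550

Derivation:
Tracking account balances step by step:
Start: checking=100, escrow=300, travel=900
Event 1 (transfer 100 escrow -> checking): escrow: 300 - 100 = 200, checking: 100 + 100 = 200. Balances: checking=200, escrow=200, travel=900
Event 2 (deposit 250 to escrow): escrow: 200 + 250 = 450. Balances: checking=200, escrow=450, travel=900
Event 3 (withdraw 250 from checking): checking: 200 - 250 = -50. Balances: checking=-50, escrow=450, travel=900
Event 4 (withdraw 200 from travel): travel: 900 - 200 = 700. Balances: checking=-50, escrow=450, travel=700
Event 5 (deposit 400 to checking): checking: -50 + 400 = 350. Balances: checking=350, escrow=450, travel=700
Event 6 (withdraw 100 from escrow): escrow: 450 - 100 = 350. Balances: checking=350, escrow=350, travel=700
Event 7 (withdraw 100 from checking): checking: 350 - 100 = 250. Balances: checking=250, escrow=350, travel=700
Event 8 (transfer 150 checking -> escrow): checking: 250 - 150 = 100, escrow: 350 + 150 = 500. Balances: checking=100, escrow=500, travel=700
Event 9 (withdraw 200 from checking): checking: 100 - 200 = -100. Balances: checking=-100, escrow=500, travel=700
Event 10 (transfer 100 travel -> escrow): travel: 700 - 100 = 600, escrow: 500 + 100 = 600. Balances: checking=-100, escrow=600, travel=600
Event 11 (transfer 50 escrow -> travel): escrow: 600 - 50 = 550, travel: 600 + 50 = 650. Balances: checking=-100, escrow=550, travel=650

Final balance of escrow: 550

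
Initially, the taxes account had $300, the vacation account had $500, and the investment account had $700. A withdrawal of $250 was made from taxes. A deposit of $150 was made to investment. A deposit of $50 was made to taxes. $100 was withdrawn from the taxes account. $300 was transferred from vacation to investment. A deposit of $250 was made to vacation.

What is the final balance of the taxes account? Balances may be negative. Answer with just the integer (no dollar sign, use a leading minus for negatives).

Answer: 0

Derivation:
Tracking account balances step by step:
Start: taxes=300, vacation=500, investment=700
Event 1 (withdraw 250 from taxes): taxes: 300 - 250 = 50. Balances: taxes=50, vacation=500, investment=700
Event 2 (deposit 150 to investment): investment: 700 + 150 = 850. Balances: taxes=50, vacation=500, investment=850
Event 3 (deposit 50 to taxes): taxes: 50 + 50 = 100. Balances: taxes=100, vacation=500, investment=850
Event 4 (withdraw 100 from taxes): taxes: 100 - 100 = 0. Balances: taxes=0, vacation=500, investment=850
Event 5 (transfer 300 vacation -> investment): vacation: 500 - 300 = 200, investment: 850 + 300 = 1150. Balances: taxes=0, vacation=200, investment=1150
Event 6 (deposit 250 to vacation): vacation: 200 + 250 = 450. Balances: taxes=0, vacation=450, investment=1150

Final balance of taxes: 0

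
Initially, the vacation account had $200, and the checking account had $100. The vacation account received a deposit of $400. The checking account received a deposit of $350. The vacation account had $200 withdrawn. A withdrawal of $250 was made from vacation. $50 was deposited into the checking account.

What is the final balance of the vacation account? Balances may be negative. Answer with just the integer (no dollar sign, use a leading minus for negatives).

Answer: 150

Derivation:
Tracking account balances step by step:
Start: vacation=200, checking=100
Event 1 (deposit 400 to vacation): vacation: 200 + 400 = 600. Balances: vacation=600, checking=100
Event 2 (deposit 350 to checking): checking: 100 + 350 = 450. Balances: vacation=600, checking=450
Event 3 (withdraw 200 from vacation): vacation: 600 - 200 = 400. Balances: vacation=400, checking=450
Event 4 (withdraw 250 from vacation): vacation: 400 - 250 = 150. Balances: vacation=150, checking=450
Event 5 (deposit 50 to checking): checking: 450 + 50 = 500. Balances: vacation=150, checking=500

Final balance of vacation: 150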